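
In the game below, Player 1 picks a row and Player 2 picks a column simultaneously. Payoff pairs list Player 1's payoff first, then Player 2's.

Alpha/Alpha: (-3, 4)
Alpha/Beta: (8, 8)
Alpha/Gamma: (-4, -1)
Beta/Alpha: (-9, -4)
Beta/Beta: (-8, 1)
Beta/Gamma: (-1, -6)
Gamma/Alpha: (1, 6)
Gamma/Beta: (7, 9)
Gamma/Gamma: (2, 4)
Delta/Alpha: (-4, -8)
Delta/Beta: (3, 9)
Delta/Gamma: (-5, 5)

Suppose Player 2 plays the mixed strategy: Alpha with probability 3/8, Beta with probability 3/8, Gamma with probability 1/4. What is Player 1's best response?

Player 1's best reply maximizes expected payoff against the mix.
Alpha: (3/8)·(-3) + (3/8)·8 + (1/4)·(-4) = 7/8
Beta: (3/8)·(-9) + (3/8)·(-8) + (1/4)·(-1) = -53/8
Gamma: (3/8)·1 + (3/8)·7 + (1/4)·2 = 7/2
Delta: (3/8)·(-4) + (3/8)·3 + (1/4)·(-5) = -13/8
Highest expected payoff is 7/2, from Gamma.

Gamma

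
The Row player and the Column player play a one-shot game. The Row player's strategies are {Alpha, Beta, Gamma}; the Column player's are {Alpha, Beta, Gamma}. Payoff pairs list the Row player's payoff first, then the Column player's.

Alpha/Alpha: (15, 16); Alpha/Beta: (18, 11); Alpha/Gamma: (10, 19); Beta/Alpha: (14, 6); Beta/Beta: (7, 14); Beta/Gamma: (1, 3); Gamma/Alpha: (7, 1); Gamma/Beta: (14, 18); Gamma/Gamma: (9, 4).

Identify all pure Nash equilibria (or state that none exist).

(Alpha, Gamma)

Check mutual best responses: a cell is a NE iff neither player can gain by unilaterally deviating.
The Row player's best responses — vs Alpha: Alpha (payoff 15); vs Beta: Alpha (payoff 18); vs Gamma: Alpha (payoff 10).
The Column player's best responses — vs Alpha: Gamma (payoff 19); vs Beta: Beta (payoff 14); vs Gamma: Beta (payoff 18).
The only mutual best response is (Alpha, Gamma); neither player gains by switching there.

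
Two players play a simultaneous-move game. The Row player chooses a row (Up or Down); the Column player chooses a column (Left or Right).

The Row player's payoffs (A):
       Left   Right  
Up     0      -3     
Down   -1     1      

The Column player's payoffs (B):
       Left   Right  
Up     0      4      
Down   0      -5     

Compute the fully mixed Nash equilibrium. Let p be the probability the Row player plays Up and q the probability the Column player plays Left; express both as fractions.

p = 5/9, q = 4/5

Each player's mixing probability is pinned down by making the *other* player indifferent.
The Column player indifferent between Left and Right: p·0 + (1−p)·0 = p·4 + (1−p)·(-5) ⟹ 0 + 0p = (-5) + 9p ⟹ p = 5/9.
The Row player indifferent between Up and Down: q·0 + (1−q)·(-3) = q·(-1) + (1−q)·1 ⟹ (-3) + 3q = 1 + (-2)q ⟹ q = 4/5.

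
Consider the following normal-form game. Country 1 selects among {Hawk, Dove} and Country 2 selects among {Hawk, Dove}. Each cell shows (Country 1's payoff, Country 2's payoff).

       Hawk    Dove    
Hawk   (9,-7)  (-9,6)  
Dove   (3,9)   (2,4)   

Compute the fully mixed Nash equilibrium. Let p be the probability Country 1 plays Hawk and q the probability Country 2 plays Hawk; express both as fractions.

p = 5/18, q = 11/17

Each player's mixing probability is pinned down by making the *other* player indifferent.
Country 2 indifferent between Hawk and Dove: p·(-7) + (1−p)·9 = p·6 + (1−p)·4 ⟹ 9 + (-16)p = 4 + 2p ⟹ p = 5/18.
Country 1 indifferent between Hawk and Dove: q·9 + (1−q)·(-9) = q·3 + (1−q)·2 ⟹ (-9) + 18q = 2 + 1q ⟹ q = 11/17.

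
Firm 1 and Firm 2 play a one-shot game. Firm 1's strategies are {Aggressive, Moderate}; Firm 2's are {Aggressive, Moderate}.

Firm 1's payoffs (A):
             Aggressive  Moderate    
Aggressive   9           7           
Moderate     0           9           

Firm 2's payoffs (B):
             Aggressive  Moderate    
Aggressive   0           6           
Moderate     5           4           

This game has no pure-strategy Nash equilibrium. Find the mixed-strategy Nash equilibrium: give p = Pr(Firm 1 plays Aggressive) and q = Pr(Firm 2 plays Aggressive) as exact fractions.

In a mixed NE each player is indifferent between their pure strategies, so the opponent's mix sets the indifference.
Firm 2 indifferent between Aggressive and Moderate: p·0 + (1−p)·5 = p·6 + (1−p)·4 ⟹ 5 + (-5)p = 4 + 2p ⟹ p = 1/7.
Firm 1 indifferent between Aggressive and Moderate: q·9 + (1−q)·7 = q·0 + (1−q)·9 ⟹ 7 + 2q = 9 + (-9)q ⟹ q = 2/11.

p = 1/7, q = 2/11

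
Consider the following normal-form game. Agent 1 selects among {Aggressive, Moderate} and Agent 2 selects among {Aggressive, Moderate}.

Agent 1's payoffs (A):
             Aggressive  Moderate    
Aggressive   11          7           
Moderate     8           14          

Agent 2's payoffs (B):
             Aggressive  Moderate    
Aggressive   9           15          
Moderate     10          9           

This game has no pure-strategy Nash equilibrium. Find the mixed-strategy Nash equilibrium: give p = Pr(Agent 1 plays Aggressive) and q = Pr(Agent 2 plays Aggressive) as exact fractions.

Each player's mixing probability is pinned down by making the *other* player indifferent.
Agent 2 indifferent between Aggressive and Moderate: p·9 + (1−p)·10 = p·15 + (1−p)·9 ⟹ 10 + (-1)p = 9 + 6p ⟹ p = 1/7.
Agent 1 indifferent between Aggressive and Moderate: q·11 + (1−q)·7 = q·8 + (1−q)·14 ⟹ 7 + 4q = 14 + (-6)q ⟹ q = 7/10.

p = 1/7, q = 7/10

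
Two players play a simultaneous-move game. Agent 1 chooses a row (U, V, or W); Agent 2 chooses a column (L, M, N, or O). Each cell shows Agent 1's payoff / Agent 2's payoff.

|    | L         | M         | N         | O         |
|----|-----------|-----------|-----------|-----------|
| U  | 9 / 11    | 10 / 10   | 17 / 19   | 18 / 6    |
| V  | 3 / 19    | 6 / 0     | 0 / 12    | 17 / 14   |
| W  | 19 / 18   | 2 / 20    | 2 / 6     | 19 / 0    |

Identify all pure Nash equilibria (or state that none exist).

Check mutual best responses: a cell is a NE iff neither player can gain by unilaterally deviating.
Agent 1's best responses — vs L: W (payoff 19); vs M: U (payoff 10); vs N: U (payoff 17); vs O: W (payoff 19).
Agent 2's best responses — vs U: N (payoff 19); vs V: L (payoff 19); vs W: M (payoff 20).
The only mutual best response is (U, N); neither player gains by switching there.

(U, N)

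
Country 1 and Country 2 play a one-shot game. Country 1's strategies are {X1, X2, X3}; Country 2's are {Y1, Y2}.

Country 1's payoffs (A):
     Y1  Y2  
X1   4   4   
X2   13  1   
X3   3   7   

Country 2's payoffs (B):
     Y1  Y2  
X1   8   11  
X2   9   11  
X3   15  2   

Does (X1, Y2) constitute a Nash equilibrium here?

Holding Country 2 at Y2: Country 1 gets 4 from X1 but could get 7 by switching to X3. Country 1 has a profitable deviation.

No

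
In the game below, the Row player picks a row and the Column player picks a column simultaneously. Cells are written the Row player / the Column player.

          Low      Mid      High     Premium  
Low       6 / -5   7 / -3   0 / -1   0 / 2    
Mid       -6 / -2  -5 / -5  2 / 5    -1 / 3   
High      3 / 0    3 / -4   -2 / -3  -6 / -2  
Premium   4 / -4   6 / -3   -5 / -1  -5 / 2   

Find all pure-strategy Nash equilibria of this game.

A profile is a Nash equilibrium when each player is best-responding to the other.
The Row player's best responses — vs Low: Low (payoff 6); vs Mid: Low (payoff 7); vs High: Mid (payoff 2); vs Premium: Low (payoff 0).
The Column player's best responses — vs Low: Premium (payoff 2); vs Mid: High (payoff 5); vs High: Low (payoff 0); vs Premium: Premium (payoff 2).
Mutual best responses occur at (Low, Premium) and (Mid, High); at each, neither player gains by switching.

(Low, Premium) and (Mid, High)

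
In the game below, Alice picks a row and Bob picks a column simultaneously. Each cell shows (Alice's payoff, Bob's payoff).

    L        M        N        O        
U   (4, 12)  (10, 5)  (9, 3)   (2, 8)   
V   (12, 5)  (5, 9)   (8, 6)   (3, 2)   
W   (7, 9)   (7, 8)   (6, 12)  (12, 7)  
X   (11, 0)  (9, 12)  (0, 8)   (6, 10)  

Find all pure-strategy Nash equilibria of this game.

There is no pure-strategy Nash equilibrium

A profile is a Nash equilibrium when each player is best-responding to the other.
Alice's best responses — vs L: V (payoff 12); vs M: U (payoff 10); vs N: U (payoff 9); vs O: W (payoff 12).
Bob's best responses — vs U: L (payoff 12); vs V: M (payoff 9); vs W: N (payoff 12); vs X: M (payoff 12).
No cell has both players best-responding. For instance, Alice's best reply to L is V, but against V Bob prefers M over L.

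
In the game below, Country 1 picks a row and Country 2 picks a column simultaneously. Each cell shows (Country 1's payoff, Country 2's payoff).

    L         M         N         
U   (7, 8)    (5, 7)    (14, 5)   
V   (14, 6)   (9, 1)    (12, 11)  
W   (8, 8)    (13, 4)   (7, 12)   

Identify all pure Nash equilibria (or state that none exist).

Find each player's best response to every opponent strategy; NE are the intersections.
Country 1's best responses — vs L: V (payoff 14); vs M: W (payoff 13); vs N: U (payoff 14).
Country 2's best responses — vs U: L (payoff 8); vs V: N (payoff 11); vs W: N (payoff 12).
No cell has both players best-responding. For instance, Country 1's best reply to N is U, but against U Country 2 prefers L over N.

None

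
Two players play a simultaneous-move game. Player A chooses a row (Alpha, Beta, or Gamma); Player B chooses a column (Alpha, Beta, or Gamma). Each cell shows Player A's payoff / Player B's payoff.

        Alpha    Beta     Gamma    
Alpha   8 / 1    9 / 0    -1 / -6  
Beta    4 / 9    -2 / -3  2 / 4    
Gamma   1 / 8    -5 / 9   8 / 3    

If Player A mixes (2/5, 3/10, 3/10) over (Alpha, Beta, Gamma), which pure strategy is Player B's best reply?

Alpha

Compute Player B's expected payoff from each pure strategy against the given mix.
Alpha: (2/5)·1 + (3/10)·9 + (3/10)·8 = 11/2
Beta: (2/5)·0 + (3/10)·(-3) + (3/10)·9 = 9/5
Gamma: (2/5)·(-6) + (3/10)·4 + (3/10)·3 = -3/10
Highest expected payoff is 11/2, from Alpha.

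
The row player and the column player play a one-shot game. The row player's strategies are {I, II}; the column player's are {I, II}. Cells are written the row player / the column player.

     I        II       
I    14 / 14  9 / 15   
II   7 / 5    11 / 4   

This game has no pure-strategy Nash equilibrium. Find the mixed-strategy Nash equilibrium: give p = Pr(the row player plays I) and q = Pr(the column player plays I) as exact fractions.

Each player's mixing probability is pinned down by making the *other* player indifferent.
The column player indifferent between I and II: p·14 + (1−p)·5 = p·15 + (1−p)·4 ⟹ 5 + 9p = 4 + 11p ⟹ p = 1/2.
The row player indifferent between I and II: q·14 + (1−q)·9 = q·7 + (1−q)·11 ⟹ 9 + 5q = 11 + (-4)q ⟹ q = 2/9.

p = 1/2, q = 2/9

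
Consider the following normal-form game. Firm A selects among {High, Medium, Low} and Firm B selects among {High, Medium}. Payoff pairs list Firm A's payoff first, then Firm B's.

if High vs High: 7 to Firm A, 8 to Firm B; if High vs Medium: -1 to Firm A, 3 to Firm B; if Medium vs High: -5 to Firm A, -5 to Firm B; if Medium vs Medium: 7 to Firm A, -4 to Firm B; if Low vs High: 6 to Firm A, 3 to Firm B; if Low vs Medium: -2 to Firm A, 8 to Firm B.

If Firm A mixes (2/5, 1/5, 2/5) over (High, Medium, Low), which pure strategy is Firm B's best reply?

Medium

Compute Firm B's expected payoff from each pure strategy against the given mix.
High: (2/5)·8 + (1/5)·(-5) + (2/5)·3 = 17/5
Medium: (2/5)·3 + (1/5)·(-4) + (2/5)·8 = 18/5
Highest expected payoff is 18/5, from Medium.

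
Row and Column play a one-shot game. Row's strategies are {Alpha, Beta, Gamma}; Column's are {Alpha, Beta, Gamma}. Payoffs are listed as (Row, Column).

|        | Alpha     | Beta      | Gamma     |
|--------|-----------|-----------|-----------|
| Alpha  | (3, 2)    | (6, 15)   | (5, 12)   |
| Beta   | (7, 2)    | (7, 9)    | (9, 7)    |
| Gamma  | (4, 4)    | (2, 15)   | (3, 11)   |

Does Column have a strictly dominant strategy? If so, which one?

Beta

A strategy is strictly dominant if it gives Column a strictly higher payoff than every other strategy, against every choice by the opponent.
Beta strictly dominates: vs Alpha: 15 > each of {2, 12}; vs Beta: 9 > each of {2, 7}; vs Gamma: 15 > each of {4, 11}.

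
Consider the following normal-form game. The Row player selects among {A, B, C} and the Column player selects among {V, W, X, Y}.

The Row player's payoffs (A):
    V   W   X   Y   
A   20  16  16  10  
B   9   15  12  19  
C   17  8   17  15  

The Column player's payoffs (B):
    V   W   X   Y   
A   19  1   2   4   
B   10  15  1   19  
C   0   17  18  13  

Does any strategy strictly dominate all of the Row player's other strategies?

None

Check whether one of the Row player's strategies beats all alternatives regardless of what the opponent does.
A is not dominant: against X, C gives 17 > 16.
B is not dominant: against V, A gives 20 > 9.
C is not dominant: against V, A gives 20 > 17.
No single strategy is best against every opponent action.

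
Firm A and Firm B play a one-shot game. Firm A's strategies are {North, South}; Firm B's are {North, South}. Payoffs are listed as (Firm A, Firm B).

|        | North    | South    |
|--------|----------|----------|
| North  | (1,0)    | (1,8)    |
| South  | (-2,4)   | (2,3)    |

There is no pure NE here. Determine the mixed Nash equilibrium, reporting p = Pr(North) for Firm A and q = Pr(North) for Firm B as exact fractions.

p = 1/9, q = 1/4

Each player's mixing probability is pinned down by making the *other* player indifferent.
Firm B indifferent between North and South: p·0 + (1−p)·4 = p·8 + (1−p)·3 ⟹ 4 + (-4)p = 3 + 5p ⟹ p = 1/9.
Firm A indifferent between North and South: q·1 + (1−q)·1 = q·(-2) + (1−q)·2 ⟹ 1 + 0q = 2 + (-4)q ⟹ q = 1/4.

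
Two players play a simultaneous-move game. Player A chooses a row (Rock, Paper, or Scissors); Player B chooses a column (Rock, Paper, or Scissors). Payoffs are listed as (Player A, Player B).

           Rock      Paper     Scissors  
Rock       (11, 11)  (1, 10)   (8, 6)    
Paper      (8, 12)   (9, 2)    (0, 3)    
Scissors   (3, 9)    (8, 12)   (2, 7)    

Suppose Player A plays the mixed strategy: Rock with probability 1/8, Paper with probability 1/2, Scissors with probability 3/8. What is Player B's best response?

Rock

Compute Player B's expected payoff from each pure strategy against the given mix.
Rock: (1/8)·11 + (1/2)·12 + (3/8)·9 = 43/4
Paper: (1/8)·10 + (1/2)·2 + (3/8)·12 = 27/4
Scissors: (1/8)·6 + (1/2)·3 + (3/8)·7 = 39/8
Highest expected payoff is 43/4, from Rock.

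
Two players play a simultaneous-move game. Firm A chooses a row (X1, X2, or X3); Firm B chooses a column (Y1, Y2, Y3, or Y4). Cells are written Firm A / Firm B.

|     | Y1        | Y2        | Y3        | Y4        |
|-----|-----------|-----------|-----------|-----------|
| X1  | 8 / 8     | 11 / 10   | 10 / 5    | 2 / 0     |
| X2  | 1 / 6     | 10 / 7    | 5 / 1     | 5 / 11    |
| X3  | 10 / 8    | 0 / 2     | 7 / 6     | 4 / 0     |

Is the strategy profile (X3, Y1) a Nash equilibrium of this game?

Holding Firm B at Y1: Firm A gets 10 from X3, versus 8 from X1, 1 from X2. No profitable deviation for Firm A.
Holding Firm A at X3: Firm B gets 8 from Y1, versus 2 from Y2, 6 from Y3, 0 from Y4. No profitable deviation for Firm B either.

Yes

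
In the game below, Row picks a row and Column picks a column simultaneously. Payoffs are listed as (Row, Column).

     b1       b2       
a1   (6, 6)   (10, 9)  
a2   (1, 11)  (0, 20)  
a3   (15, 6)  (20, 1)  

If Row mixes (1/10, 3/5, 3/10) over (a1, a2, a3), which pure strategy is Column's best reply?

b2

Compute Column's expected payoff from each pure strategy against the given mix.
b1: (1/10)·6 + (3/5)·11 + (3/10)·6 = 9
b2: (1/10)·9 + (3/5)·20 + (3/10)·1 = 66/5
Highest expected payoff is 66/5, from b2.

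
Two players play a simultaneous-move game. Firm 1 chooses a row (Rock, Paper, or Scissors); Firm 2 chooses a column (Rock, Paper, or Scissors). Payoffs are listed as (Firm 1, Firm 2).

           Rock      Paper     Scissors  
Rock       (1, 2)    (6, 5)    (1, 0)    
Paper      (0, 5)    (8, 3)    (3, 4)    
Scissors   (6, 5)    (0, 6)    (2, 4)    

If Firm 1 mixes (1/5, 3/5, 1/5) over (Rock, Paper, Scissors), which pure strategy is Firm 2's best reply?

Rock

Firm 2's best reply maximizes expected payoff against the mix.
Rock: (1/5)·2 + (3/5)·5 + (1/5)·5 = 22/5
Paper: (1/5)·5 + (3/5)·3 + (1/5)·6 = 4
Scissors: (1/5)·0 + (3/5)·4 + (1/5)·4 = 16/5
Highest expected payoff is 22/5, from Rock.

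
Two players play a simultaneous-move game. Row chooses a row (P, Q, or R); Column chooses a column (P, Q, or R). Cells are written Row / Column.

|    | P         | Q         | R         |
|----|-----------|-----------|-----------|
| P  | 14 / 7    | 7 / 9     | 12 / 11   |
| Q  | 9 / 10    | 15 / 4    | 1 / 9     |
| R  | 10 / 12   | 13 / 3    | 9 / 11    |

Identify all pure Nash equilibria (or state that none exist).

(P, R)

A profile is a Nash equilibrium when each player is best-responding to the other.
Row's best responses — vs P: P (payoff 14); vs Q: Q (payoff 15); vs R: P (payoff 12).
Column's best responses — vs P: R (payoff 11); vs Q: P (payoff 10); vs R: P (payoff 12).
The only mutual best response is (P, R); neither player gains by switching there.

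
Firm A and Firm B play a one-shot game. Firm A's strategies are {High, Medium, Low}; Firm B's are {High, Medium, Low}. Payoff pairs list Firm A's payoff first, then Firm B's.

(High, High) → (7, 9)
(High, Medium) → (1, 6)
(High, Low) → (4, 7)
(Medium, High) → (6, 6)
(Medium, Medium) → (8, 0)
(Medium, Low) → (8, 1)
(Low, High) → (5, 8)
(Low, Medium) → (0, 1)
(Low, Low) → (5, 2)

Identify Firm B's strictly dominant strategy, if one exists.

High

Check whether one of Firm B's strategies beats all alternatives regardless of what the opponent does.
High strictly dominates: vs High: 9 > each of {6, 7}; vs Medium: 6 > each of {0, 1}; vs Low: 8 > each of {1, 2}.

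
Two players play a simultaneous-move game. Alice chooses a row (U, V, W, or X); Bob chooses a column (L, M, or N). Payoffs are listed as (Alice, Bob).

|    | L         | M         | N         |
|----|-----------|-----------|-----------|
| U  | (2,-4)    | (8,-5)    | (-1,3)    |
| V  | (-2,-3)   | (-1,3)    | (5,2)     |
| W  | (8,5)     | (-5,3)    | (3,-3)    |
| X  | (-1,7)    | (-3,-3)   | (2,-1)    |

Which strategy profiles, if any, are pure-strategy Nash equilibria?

A profile is a Nash equilibrium when each player is best-responding to the other.
Alice's best responses — vs L: W (payoff 8); vs M: U (payoff 8); vs N: V (payoff 5).
Bob's best responses — vs U: N (payoff 3); vs V: M (payoff 3); vs W: L (payoff 5); vs X: L (payoff 7).
The only mutual best response is (W, L); neither player gains by switching there.

(W, L)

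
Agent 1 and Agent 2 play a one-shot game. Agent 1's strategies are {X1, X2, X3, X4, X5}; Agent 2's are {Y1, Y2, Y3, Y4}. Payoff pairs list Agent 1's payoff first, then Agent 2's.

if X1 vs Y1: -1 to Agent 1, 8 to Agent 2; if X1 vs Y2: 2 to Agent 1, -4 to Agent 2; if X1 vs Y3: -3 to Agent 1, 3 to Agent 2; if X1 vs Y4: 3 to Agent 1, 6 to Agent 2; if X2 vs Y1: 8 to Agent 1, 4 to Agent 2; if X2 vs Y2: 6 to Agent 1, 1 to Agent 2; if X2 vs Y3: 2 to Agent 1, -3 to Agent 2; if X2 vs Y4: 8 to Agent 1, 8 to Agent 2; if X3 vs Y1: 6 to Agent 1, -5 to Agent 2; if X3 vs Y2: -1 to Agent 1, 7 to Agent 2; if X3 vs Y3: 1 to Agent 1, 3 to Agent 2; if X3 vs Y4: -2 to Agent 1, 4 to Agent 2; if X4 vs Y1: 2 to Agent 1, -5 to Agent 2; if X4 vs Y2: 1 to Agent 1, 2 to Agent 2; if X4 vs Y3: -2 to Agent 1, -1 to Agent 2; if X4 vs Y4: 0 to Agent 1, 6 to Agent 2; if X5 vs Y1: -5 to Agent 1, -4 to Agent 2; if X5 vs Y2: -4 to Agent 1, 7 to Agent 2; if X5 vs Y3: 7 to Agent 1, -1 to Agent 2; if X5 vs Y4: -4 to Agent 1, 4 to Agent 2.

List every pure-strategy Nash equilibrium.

Check mutual best responses: a cell is a NE iff neither player can gain by unilaterally deviating.
Agent 1's best responses — vs Y1: X2 (payoff 8); vs Y2: X2 (payoff 6); vs Y3: X5 (payoff 7); vs Y4: X2 (payoff 8).
Agent 2's best responses — vs X1: Y1 (payoff 8); vs X2: Y4 (payoff 8); vs X3: Y2 (payoff 7); vs X4: Y4 (payoff 6); vs X5: Y2 (payoff 7).
The only mutual best response is (X2, Y4); neither player gains by switching there.

(X2, Y4)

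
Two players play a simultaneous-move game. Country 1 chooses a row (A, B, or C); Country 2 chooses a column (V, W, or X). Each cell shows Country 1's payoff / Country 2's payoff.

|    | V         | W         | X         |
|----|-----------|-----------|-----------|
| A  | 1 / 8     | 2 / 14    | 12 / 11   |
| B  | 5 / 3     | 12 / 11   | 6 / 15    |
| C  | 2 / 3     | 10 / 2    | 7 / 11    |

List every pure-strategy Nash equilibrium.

No pure-strategy Nash equilibrium

A profile is a Nash equilibrium when each player is best-responding to the other.
Country 1's best responses — vs V: B (payoff 5); vs W: B (payoff 12); vs X: A (payoff 12).
Country 2's best responses — vs A: W (payoff 14); vs B: X (payoff 15); vs C: X (payoff 11).
No cell has both players best-responding. For instance, Country 1's best reply to W is B, but against B Country 2 prefers X over W.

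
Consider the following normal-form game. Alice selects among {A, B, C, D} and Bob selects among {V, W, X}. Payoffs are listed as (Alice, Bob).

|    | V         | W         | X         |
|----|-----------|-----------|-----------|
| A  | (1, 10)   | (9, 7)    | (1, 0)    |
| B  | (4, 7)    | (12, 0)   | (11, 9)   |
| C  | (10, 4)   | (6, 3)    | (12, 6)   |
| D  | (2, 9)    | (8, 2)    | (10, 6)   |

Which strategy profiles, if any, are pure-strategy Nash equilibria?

Check mutual best responses: a cell is a NE iff neither player can gain by unilaterally deviating.
Alice's best responses — vs V: C (payoff 10); vs W: B (payoff 12); vs X: C (payoff 12).
Bob's best responses — vs A: V (payoff 10); vs B: X (payoff 9); vs C: X (payoff 6); vs D: V (payoff 9).
The only mutual best response is (C, X); neither player gains by switching there.

(C, X)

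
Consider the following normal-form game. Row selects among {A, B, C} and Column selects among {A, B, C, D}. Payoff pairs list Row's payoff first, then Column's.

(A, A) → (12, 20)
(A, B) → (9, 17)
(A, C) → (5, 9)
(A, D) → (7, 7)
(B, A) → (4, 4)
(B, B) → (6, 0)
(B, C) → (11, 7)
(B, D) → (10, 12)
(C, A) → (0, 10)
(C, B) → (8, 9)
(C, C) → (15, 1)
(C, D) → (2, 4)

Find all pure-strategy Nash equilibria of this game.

A profile is a Nash equilibrium when each player is best-responding to the other.
Row's best responses — vs A: A (payoff 12); vs B: A (payoff 9); vs C: C (payoff 15); vs D: B (payoff 10).
Column's best responses — vs A: A (payoff 20); vs B: D (payoff 12); vs C: A (payoff 10).
Mutual best responses occur at (A, A) and (B, D); at each, neither player gains by switching.

(A, A) and (B, D)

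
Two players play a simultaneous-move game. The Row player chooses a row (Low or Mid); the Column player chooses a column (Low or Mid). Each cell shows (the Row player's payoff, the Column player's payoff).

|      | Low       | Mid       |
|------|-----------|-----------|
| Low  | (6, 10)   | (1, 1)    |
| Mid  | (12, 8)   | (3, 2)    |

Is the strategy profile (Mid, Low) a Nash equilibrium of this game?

Holding the Column player at Low: the Row player gets 12 from Mid, versus 6 from Low. No profitable deviation for the Row player.
Holding the Row player at Mid: the Column player gets 8 from Low, versus 2 from Mid. No profitable deviation for the Column player either.

Yes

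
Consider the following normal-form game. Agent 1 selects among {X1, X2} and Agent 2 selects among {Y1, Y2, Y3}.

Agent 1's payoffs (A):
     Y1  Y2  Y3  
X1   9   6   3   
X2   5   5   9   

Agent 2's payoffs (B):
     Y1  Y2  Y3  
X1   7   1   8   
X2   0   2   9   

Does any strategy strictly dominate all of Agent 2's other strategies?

Y3

Check whether one of Agent 2's strategies beats all alternatives regardless of what the opponent does.
Y3 strictly dominates: vs X1: 8 > each of {7, 1}; vs X2: 9 > each of {0, 2}.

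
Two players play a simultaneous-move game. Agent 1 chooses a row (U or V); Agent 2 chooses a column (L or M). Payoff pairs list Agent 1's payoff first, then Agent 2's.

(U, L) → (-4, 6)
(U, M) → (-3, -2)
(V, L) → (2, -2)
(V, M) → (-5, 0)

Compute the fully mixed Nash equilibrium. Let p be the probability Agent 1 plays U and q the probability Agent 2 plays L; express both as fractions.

Each player's mixing probability is pinned down by making the *other* player indifferent.
Agent 2 indifferent between L and M: p·6 + (1−p)·(-2) = p·(-2) + (1−p)·0 ⟹ (-2) + 8p = 0 + (-2)p ⟹ p = 1/5.
Agent 1 indifferent between U and V: q·(-4) + (1−q)·(-3) = q·2 + (1−q)·(-5) ⟹ (-3) + (-1)q = (-5) + 7q ⟹ q = 1/4.

p = 1/5, q = 1/4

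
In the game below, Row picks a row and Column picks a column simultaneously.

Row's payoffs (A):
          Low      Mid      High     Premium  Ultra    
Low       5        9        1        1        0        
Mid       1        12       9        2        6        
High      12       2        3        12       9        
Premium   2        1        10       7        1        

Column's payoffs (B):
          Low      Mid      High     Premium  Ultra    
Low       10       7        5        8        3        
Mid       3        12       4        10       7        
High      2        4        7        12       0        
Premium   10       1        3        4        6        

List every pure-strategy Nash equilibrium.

(Mid, Mid) and (High, Premium)

Find each player's best response to every opponent strategy; NE are the intersections.
Row's best responses — vs Low: High (payoff 12); vs Mid: Mid (payoff 12); vs High: Premium (payoff 10); vs Premium: High (payoff 12); vs Ultra: High (payoff 9).
Column's best responses — vs Low: Low (payoff 10); vs Mid: Mid (payoff 12); vs High: Premium (payoff 12); vs Premium: Low (payoff 10).
Mutual best responses occur at (Mid, Mid) and (High, Premium); at each, neither player gains by switching.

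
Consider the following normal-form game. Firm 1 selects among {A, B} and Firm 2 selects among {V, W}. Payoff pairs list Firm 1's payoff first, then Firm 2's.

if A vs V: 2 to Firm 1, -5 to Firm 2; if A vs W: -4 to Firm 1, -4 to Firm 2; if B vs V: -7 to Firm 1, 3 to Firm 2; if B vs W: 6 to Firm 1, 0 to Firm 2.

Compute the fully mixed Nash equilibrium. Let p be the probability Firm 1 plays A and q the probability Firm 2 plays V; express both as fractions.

Each player's mixing probability is pinned down by making the *other* player indifferent.
Firm 2 indifferent between V and W: p·(-5) + (1−p)·3 = p·(-4) + (1−p)·0 ⟹ 3 + (-8)p = 0 + (-4)p ⟹ p = 3/4.
Firm 1 indifferent between A and B: q·2 + (1−q)·(-4) = q·(-7) + (1−q)·6 ⟹ (-4) + 6q = 6 + (-13)q ⟹ q = 10/19.

p = 3/4, q = 10/19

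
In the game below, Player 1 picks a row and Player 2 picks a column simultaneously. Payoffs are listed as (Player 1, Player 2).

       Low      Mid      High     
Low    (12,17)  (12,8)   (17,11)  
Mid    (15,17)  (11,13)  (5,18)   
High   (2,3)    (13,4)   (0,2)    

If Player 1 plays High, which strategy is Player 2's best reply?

Mid

With Player 1 fixed at High, Player 2's payoffs are: Low → 3, Mid → 4, High → 2.
The maximum is 4, achieved by Mid.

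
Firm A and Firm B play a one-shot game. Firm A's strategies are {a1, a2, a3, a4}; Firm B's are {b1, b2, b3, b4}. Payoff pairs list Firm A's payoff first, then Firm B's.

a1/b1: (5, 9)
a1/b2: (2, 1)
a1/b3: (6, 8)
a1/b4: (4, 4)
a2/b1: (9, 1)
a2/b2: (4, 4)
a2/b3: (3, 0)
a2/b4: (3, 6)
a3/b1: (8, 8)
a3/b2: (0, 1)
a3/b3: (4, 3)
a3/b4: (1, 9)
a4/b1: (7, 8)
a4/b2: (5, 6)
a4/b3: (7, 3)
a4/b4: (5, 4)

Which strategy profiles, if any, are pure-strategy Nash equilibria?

A profile is a Nash equilibrium when each player is best-responding to the other.
Firm A's best responses — vs b1: a2 (payoff 9); vs b2: a4 (payoff 5); vs b3: a4 (payoff 7); vs b4: a4 (payoff 5).
Firm B's best responses — vs a1: b1 (payoff 9); vs a2: b4 (payoff 6); vs a3: b4 (payoff 9); vs a4: b1 (payoff 8).
No cell has both players best-responding. For instance, Firm A's best reply to b4 is a4, but against a4 Firm B prefers b1 over b4.

No pure-strategy Nash equilibrium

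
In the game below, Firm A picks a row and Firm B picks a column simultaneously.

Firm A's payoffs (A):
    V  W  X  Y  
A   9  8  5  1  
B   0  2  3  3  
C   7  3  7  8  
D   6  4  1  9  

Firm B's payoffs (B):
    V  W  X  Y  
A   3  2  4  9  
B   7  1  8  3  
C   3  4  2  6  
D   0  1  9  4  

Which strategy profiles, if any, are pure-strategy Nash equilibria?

There is no pure-strategy Nash equilibrium

Find each player's best response to every opponent strategy; NE are the intersections.
Firm A's best responses — vs V: A (payoff 9); vs W: A (payoff 8); vs X: C (payoff 7); vs Y: D (payoff 9).
Firm B's best responses — vs A: Y (payoff 9); vs B: X (payoff 8); vs C: Y (payoff 6); vs D: X (payoff 9).
No cell has both players best-responding. For instance, Firm A's best reply to W is A, but against A Firm B prefers Y over W.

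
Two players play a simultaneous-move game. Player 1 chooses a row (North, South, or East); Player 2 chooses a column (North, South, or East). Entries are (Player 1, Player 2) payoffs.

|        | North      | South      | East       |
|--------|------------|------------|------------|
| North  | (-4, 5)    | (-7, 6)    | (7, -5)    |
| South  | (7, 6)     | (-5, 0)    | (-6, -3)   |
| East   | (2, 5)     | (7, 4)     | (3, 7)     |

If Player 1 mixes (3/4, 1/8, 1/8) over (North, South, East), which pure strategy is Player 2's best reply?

Compute Player 2's expected payoff from each pure strategy against the given mix.
North: (3/4)·5 + (1/8)·6 + (1/8)·5 = 41/8
South: (3/4)·6 + (1/8)·0 + (1/8)·4 = 5
East: (3/4)·(-5) + (1/8)·(-3) + (1/8)·7 = -13/4
Highest expected payoff is 41/8, from North.

North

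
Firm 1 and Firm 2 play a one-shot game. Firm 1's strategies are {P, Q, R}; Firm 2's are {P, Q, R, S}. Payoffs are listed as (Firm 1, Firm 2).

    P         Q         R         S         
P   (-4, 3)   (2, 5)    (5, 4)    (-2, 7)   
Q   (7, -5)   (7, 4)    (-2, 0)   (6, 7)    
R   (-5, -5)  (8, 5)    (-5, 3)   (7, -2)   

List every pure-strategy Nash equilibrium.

(R, Q)

Find each player's best response to every opponent strategy; NE are the intersections.
Firm 1's best responses — vs P: Q (payoff 7); vs Q: R (payoff 8); vs R: P (payoff 5); vs S: R (payoff 7).
Firm 2's best responses — vs P: S (payoff 7); vs Q: S (payoff 7); vs R: Q (payoff 5).
The only mutual best response is (R, Q); neither player gains by switching there.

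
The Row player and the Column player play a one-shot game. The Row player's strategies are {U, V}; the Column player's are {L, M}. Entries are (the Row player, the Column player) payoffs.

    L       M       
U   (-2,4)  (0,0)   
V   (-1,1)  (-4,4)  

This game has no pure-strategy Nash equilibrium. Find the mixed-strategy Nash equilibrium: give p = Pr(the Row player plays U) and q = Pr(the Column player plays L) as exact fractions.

p = 3/7, q = 4/5

In a mixed NE each player is indifferent between their pure strategies, so the opponent's mix sets the indifference.
The Column player indifferent between L and M: p·4 + (1−p)·1 = p·0 + (1−p)·4 ⟹ 1 + 3p = 4 + (-4)p ⟹ p = 3/7.
The Row player indifferent between U and V: q·(-2) + (1−q)·0 = q·(-1) + (1−q)·(-4) ⟹ 0 + (-2)q = (-4) + 3q ⟹ q = 4/5.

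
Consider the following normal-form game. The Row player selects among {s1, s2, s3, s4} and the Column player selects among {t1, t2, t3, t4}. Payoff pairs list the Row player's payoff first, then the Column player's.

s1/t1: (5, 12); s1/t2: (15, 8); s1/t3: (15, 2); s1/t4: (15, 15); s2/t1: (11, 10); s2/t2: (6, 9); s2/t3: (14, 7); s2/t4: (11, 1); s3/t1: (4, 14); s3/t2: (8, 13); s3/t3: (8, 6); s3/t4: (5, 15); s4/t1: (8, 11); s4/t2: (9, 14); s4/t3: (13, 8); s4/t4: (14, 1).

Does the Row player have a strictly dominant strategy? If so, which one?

A strategy is strictly dominant if it gives the Row player a strictly higher payoff than every other strategy, against every choice by the opponent.
s1 is not dominant: against t1, s2 gives 11 > 5.
s2 is not dominant: against t2, s1 gives 15 > 6.
s3 is not dominant: against t1, s1 gives 5 > 4.
s4 is not dominant: against t1, s2 gives 11 > 8.
No single strategy is best against every opponent action.

No strictly dominant strategy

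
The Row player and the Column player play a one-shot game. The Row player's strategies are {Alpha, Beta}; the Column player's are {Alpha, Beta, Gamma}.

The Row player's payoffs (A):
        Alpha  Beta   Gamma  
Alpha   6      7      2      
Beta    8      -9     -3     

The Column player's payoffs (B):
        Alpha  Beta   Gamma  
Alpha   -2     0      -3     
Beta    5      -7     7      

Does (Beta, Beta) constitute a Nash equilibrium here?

Holding the Column player at Beta: the Row player gets -9 from Beta but could get 7 by switching to Alpha. The Row player has a profitable deviation.

No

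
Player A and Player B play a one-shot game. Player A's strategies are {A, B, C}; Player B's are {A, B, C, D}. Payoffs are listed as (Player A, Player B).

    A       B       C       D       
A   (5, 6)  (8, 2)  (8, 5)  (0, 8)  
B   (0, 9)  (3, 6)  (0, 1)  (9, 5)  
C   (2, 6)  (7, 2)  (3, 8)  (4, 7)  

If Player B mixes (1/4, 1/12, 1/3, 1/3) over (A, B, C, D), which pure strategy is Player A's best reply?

Compute Player A's expected payoff from each pure strategy against the given mix.
A: (1/4)·5 + (1/12)·8 + (1/3)·8 + (1/3)·0 = 55/12
B: (1/4)·0 + (1/12)·3 + (1/3)·0 + (1/3)·9 = 13/4
C: (1/4)·2 + (1/12)·7 + (1/3)·3 + (1/3)·4 = 41/12
Highest expected payoff is 55/12, from A.

A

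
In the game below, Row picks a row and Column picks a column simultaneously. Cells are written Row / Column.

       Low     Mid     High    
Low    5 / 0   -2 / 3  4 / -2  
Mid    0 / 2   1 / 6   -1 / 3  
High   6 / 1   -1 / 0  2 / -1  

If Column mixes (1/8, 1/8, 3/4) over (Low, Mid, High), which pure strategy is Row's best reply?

Low

Row's best reply maximizes expected payoff against the mix.
Low: (1/8)·5 + (1/8)·(-2) + (3/4)·4 = 27/8
Mid: (1/8)·0 + (1/8)·1 + (3/4)·(-1) = -5/8
High: (1/8)·6 + (1/8)·(-1) + (3/4)·2 = 17/8
Highest expected payoff is 27/8, from Low.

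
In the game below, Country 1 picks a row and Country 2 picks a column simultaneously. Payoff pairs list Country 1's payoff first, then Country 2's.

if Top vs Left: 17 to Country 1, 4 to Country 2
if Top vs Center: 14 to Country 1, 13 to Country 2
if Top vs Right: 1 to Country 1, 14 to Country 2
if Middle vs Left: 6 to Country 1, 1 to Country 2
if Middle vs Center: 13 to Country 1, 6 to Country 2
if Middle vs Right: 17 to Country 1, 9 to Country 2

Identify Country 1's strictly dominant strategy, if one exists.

Check whether one of Country 1's strategies beats all alternatives regardless of what the opponent does.
Top is not dominant: against Right, Middle gives 17 > 1.
Middle is not dominant: against Left, Top gives 17 > 6.
No single strategy is best against every opponent action.

None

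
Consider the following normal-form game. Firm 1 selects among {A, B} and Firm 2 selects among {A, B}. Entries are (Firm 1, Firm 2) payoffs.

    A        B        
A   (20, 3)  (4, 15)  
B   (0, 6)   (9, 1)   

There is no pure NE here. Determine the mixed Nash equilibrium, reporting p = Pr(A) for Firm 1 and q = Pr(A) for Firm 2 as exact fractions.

p = 5/17, q = 1/5

In a mixed NE each player is indifferent between their pure strategies, so the opponent's mix sets the indifference.
Firm 2 indifferent between A and B: p·3 + (1−p)·6 = p·15 + (1−p)·1 ⟹ 6 + (-3)p = 1 + 14p ⟹ p = 5/17.
Firm 1 indifferent between A and B: q·20 + (1−q)·4 = q·0 + (1−q)·9 ⟹ 4 + 16q = 9 + (-9)q ⟹ q = 1/5.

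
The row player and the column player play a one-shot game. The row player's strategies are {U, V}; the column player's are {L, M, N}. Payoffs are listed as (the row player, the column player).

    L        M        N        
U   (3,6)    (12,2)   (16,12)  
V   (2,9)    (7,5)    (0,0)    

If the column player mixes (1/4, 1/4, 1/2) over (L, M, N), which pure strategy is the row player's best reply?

U

The row player's best reply maximizes expected payoff against the mix.
U: (1/4)·3 + (1/4)·12 + (1/2)·16 = 47/4
V: (1/4)·2 + (1/4)·7 + (1/2)·0 = 9/4
Highest expected payoff is 47/4, from U.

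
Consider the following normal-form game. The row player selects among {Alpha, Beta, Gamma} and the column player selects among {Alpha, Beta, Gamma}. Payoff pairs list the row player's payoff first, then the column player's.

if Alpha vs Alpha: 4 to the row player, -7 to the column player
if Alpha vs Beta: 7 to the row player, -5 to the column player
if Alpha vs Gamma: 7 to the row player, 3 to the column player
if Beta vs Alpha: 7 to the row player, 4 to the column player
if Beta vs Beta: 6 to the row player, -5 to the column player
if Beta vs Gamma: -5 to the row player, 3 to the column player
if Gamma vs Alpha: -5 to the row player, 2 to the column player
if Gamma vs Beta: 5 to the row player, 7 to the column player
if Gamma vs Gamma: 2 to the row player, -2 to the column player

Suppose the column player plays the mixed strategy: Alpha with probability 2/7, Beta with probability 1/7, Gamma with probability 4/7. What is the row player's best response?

Compute the row player's expected payoff from each pure strategy against the given mix.
Alpha: (2/7)·4 + (1/7)·7 + (4/7)·7 = 43/7
Beta: (2/7)·7 + (1/7)·6 + (4/7)·(-5) = 0
Gamma: (2/7)·(-5) + (1/7)·5 + (4/7)·2 = 3/7
Highest expected payoff is 43/7, from Alpha.

Alpha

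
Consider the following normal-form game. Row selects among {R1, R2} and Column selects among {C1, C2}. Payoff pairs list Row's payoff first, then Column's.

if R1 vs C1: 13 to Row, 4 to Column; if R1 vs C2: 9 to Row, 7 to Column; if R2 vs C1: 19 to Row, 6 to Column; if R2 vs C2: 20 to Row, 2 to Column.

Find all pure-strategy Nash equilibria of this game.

(R2, C1)

A profile is a Nash equilibrium when each player is best-responding to the other.
Row's best responses — vs C1: R2 (payoff 19); vs C2: R2 (payoff 20).
Column's best responses — vs R1: C2 (payoff 7); vs R2: C1 (payoff 6).
The only mutual best response is (R2, C1); neither player gains by switching there.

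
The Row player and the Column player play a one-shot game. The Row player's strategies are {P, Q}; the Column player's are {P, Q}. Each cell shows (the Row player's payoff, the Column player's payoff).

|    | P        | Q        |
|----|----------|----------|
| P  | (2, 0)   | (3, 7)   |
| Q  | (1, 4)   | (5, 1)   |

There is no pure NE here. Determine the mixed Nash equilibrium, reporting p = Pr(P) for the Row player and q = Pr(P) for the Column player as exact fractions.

p = 3/10, q = 2/3

In a mixed NE each player is indifferent between their pure strategies, so the opponent's mix sets the indifference.
The Column player indifferent between P and Q: p·0 + (1−p)·4 = p·7 + (1−p)·1 ⟹ 4 + (-4)p = 1 + 6p ⟹ p = 3/10.
The Row player indifferent between P and Q: q·2 + (1−q)·3 = q·1 + (1−q)·5 ⟹ 3 + (-1)q = 5 + (-4)q ⟹ q = 2/3.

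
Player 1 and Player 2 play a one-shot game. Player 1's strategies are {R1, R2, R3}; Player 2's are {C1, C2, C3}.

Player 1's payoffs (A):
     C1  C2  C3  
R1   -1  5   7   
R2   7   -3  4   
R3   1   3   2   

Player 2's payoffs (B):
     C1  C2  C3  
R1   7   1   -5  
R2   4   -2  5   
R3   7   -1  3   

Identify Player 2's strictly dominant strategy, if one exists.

A strategy is strictly dominant if it gives Player 2 a strictly higher payoff than every other strategy, against every choice by the opponent.
C1 is not dominant: against R2, C3 gives 5 > 4.
C2 is not dominant: against R1, C1 gives 7 > 1.
C3 is not dominant: against R1, C1 gives 7 > -5.
No single strategy is best against every opponent action.

None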